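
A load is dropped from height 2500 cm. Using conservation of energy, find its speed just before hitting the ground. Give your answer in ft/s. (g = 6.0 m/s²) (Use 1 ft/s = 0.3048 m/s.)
Convert to SI: h = 25.0 m
mgh = ½mv² ⇒ v = √(2gh) = √(2·6.0·25.0) = 17.3205 m/s = 56.83 ft/s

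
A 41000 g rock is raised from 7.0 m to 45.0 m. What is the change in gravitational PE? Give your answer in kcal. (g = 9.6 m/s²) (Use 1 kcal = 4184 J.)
Convert to SI: m = 41.0 kg, Δh = 38.0 m
ΔPE = mgΔh = (41.0)(9.6)(38.0) = 14956.8 J = 3.575 kcal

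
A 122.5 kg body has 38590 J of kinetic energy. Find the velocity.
v = √(2·KE/m) = √(2·38590/122.5) = 25.1 m/s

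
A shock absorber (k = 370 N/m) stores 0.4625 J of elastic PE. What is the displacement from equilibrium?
x = √(2·PE/k) = √(2·0.4625/370) = 0.05 m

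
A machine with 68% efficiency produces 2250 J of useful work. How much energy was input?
W_in = W_out/η = 2250/0.68 = 3309 J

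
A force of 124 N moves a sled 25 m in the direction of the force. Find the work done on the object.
W = F·d = (124)(25) = 3100 J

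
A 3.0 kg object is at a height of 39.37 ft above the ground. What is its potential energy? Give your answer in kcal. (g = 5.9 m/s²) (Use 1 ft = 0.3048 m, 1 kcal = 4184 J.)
Convert to SI: m = 3.0 kg, h = 12.0 m
PE = mgh = (3.0)(5.9)(12.0) = 212.4 J = 0.05076 kcal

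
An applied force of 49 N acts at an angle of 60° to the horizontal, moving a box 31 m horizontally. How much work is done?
W = F·d·cosθ = (49)(31)cos(60°) = 759.5 J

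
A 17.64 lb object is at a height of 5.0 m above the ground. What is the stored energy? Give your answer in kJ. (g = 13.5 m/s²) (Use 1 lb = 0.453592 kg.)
Convert to SI: m = 8.00136 kg, h = 5.0 m
PE = mgh = (8.00136)(13.5)(5.0) = 540.092 J = 0.5401 kJ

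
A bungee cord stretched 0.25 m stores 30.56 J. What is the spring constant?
k = 2·PE/x² = 2·30.56/(0.25)² = 977.9 N/m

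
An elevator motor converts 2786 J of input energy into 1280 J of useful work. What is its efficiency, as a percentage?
η = W_out/W_in = 1280/2786 = 45.94%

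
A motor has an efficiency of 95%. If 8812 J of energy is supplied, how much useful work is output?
W_out = η·W_in = 0.95·8812 = 8371.4 J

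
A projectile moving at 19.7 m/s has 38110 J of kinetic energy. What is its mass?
m = 2·KE/v² = 2·38110/(19.7)² = 196.4 kg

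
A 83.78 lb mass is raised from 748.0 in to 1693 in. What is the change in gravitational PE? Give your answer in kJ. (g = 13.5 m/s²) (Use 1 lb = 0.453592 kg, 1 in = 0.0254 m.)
Convert to SI: m = 38.0019 kg, Δh = 24.003 m
ΔPE = mgΔh = (38.0019)(13.5)(24.003) = 12314.2 J = 12.31 kJ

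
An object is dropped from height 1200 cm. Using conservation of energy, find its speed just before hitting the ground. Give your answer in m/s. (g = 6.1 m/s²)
Convert to SI: h = 12.0 m
mgh = ½mv² ⇒ v = √(2gh) = √(2·6.1·12.0) = 12.1 m/s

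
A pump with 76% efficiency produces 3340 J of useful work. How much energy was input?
W_in = W_out/η = 3340/0.76 = 4395 J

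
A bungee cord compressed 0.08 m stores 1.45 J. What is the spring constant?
k = 2·PE/x² = 2·1.45/(0.08)² = 453.1 N/m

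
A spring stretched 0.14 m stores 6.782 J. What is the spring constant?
k = 2·PE/x² = 2·6.782/(0.14)² = 692.0 N/m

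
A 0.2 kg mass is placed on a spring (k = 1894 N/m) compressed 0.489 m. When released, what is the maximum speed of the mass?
½kx² = ½mv² ⇒ v = x√(k/m) = (0.489)√(1894/0.2) = 47.59 m/s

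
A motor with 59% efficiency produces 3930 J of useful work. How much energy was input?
W_in = W_out/η = 3930/0.59 = 6661 J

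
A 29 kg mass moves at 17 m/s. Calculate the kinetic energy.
KE = ½mv² = ½(29)(17)² = 4190.5 J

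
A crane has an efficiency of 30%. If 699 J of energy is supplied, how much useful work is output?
W_out = η·W_in = 0.3·699 = 209.7 J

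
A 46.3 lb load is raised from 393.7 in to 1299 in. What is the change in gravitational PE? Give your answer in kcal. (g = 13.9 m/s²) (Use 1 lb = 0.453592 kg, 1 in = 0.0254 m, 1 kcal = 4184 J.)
Convert to SI: m = 21.0013 kg, Δh = 22.9946 m
ΔPE = mgΔh = (21.0013)(13.9)(22.9946) = 6712.55 J = 1.604 kcal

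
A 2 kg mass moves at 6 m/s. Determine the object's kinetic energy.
KE = ½mv² = ½(2)(6)² = 36.0 J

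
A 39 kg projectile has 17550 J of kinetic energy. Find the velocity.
v = √(2·KE/m) = √(2·17550/39) = 30.0 m/s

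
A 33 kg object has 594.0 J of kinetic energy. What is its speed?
v = √(2·KE/m) = √(2·594.0/33) = 6.0 m/s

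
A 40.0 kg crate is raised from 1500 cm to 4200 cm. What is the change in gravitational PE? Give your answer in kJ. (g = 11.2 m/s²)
Convert to SI: m = 40.0 kg, Δh = 27.0 m
ΔPE = mgΔh = (40.0)(11.2)(27.0) = 12096.0 J = 12.1 kJ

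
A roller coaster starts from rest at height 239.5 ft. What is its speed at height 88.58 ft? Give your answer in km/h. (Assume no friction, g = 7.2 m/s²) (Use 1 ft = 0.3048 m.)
Convert to SI: h₁−h₂ = 46.0004 m
mgh₁ = mgh₂ + ½mv² ⇒ v = √(2g(h₁−h₂)) = √(2·7.2·46.0004) = 25.7372 m/s = 92.65 km/h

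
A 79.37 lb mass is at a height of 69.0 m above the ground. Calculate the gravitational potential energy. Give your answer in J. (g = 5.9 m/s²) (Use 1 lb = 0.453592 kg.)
Convert to SI: m = 36.0016 kg, h = 69.0 m
PE = mgh = (36.0016)(5.9)(69.0) = 14660 J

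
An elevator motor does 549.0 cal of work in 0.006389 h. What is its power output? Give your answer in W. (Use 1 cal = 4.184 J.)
Convert to SI: W = 2297.02 J, t = 23.0004 s
P = W/t = 2297.02/23.0004 = 99.87 W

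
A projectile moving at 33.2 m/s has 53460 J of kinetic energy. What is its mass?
m = 2·KE/v² = 2·53460/(33.2)² = 97.0 kg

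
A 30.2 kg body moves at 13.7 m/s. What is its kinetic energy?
KE = ½mv² = ½(30.2)(13.7)² = 2834 J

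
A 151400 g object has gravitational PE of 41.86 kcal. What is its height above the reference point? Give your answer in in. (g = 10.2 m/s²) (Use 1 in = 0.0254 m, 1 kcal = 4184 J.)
Convert to SI: m = 151.4 kg, PE = 175142 J
h = PE/(mg) = 175142/(151.4·10.2) = 113.414 m = 4465 in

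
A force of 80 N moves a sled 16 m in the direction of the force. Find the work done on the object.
W = F·d = (80)(16) = 1280 J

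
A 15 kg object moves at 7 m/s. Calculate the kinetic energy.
KE = ½mv² = ½(15)(7)² = 367.5 J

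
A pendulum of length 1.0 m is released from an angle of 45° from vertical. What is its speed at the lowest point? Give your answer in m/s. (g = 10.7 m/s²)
h = L(1 − cosθ) = 1.0(1 − cos45°) = 0.292893 m
v = √(2gh) = √(2·10.7·0.292893) = 2.504 m/s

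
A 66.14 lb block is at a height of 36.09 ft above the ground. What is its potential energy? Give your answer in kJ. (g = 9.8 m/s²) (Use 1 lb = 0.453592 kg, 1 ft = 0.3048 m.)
Convert to SI: m = 30.0006 kg, h = 11.0002 m
PE = mgh = (30.0006)(9.8)(11.0002) = 3234.13 J = 3.234 kJ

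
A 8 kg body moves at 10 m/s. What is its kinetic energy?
KE = ½mv² = ½(8)(10)² = 400.0 J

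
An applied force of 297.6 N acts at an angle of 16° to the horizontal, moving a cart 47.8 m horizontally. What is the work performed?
W = F·d·cosθ = (297.6)(47.8)cos(16°) = 13670 J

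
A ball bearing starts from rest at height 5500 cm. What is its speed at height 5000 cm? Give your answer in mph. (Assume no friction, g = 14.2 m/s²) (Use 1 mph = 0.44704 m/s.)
Convert to SI: h₁−h₂ = 5.0 m
mgh₁ = mgh₂ + ½mv² ⇒ v = √(2g(h₁−h₂)) = √(2·14.2·5.0) = 11.9164 m/s = 26.66 mph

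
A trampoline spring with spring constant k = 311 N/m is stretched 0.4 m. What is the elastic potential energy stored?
PE = ½kx² = ½(311)(0.4)² = 24.88 J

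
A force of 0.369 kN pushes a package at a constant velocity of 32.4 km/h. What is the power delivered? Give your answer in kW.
Convert to SI: F = 369.0 N, v = 9.0 m/s
P = Fv = (369.0)(9.0) = 3321.0 W = 3.321 kW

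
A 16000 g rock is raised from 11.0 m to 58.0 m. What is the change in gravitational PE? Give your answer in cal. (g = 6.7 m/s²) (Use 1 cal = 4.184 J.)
Convert to SI: m = 16.0 kg, Δh = 47.0 m
ΔPE = mgΔh = (16.0)(6.7)(47.0) = 5038.4 J = 1204 cal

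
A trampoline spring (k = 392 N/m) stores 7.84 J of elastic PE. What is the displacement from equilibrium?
x = √(2·PE/k) = √(2·7.84/392) = 0.2 m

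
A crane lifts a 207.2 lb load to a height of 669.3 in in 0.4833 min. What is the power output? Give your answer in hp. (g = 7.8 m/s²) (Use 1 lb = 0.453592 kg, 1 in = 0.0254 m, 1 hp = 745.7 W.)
Convert to SI: m = 93.9843 kg, h = 17.0002 m, t = 28.998 s
P = mgh/t = (93.9843)(7.8)(17.0002)/28.998 = 429.77 W = 0.5763 hp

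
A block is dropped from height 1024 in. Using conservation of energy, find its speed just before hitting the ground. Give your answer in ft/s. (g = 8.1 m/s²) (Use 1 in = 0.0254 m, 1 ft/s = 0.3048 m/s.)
Convert to SI: h = 26.0096 m
mgh = ½mv² ⇒ v = √(2gh) = √(2·8.1·26.0096) = 20.5269 m/s = 67.35 ft/s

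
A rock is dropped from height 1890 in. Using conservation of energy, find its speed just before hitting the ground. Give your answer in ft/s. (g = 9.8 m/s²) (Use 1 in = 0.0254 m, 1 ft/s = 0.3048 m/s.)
Convert to SI: h = 48.006 m
mgh = ½mv² ⇒ v = √(2gh) = √(2·9.8·48.006) = 30.6744 m/s = 100.6 ft/s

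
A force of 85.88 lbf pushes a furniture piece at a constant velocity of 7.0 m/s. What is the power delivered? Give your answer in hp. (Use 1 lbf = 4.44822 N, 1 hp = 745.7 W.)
Convert to SI: F = 382.013 N, v = 7.0 m/s
P = Fv = (382.013)(7.0) = 2674.09 W = 3.586 hp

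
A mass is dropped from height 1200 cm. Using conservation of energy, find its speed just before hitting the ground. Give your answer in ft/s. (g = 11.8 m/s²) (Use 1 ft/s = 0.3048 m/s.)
Convert to SI: h = 12.0 m
mgh = ½mv² ⇒ v = √(2gh) = √(2·11.8·12.0) = 16.8285 m/s = 55.21 ft/s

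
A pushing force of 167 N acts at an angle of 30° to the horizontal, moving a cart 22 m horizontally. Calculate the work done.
W = F·d·cosθ = (167)(22)cos(30°) = 3182 J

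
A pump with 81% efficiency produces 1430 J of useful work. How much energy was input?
W_in = W_out/η = 1430/0.81 = 1765 J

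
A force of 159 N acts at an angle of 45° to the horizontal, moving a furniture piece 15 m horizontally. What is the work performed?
W = F·d·cosθ = (159)(15)cos(45°) = 1686 J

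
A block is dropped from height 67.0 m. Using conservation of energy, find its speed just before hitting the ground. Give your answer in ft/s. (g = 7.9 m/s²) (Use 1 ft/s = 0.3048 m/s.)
mgh = ½mv² ⇒ v = √(2gh) = √(2·7.9·67.0) = 32.5361 m/s = 106.7 ft/s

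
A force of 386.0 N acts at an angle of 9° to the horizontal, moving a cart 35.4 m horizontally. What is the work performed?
W = F·d·cosθ = (386.0)(35.4)cos(9°) = 13500 J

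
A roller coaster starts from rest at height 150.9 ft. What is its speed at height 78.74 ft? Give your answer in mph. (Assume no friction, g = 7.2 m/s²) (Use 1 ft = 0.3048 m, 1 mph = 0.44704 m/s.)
Convert to SI: h₁−h₂ = 21.9944 m
mgh₁ = mgh₂ + ½mv² ⇒ v = √(2g(h₁−h₂)) = √(2·7.2·21.9944) = 17.7966 m/s = 39.81 mph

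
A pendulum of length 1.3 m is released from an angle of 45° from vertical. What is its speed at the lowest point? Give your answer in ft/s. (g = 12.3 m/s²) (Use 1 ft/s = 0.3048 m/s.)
h = L(1 − cosθ) = 1.3(1 − cos45°) = 0.380761 m
v = √(2gh) = √(2·12.3·0.380761) = 3.06051 m/s = 10.04 ft/s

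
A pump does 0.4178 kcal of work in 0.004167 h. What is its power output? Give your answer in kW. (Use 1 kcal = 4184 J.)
Convert to SI: W = 1748.08 J, t = 15.0012 s
P = W/t = 1748.08/15.0012 = 116.529 W = 0.1165 kW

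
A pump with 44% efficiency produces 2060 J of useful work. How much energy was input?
W_in = W_out/η = 2060/0.44 = 4682 J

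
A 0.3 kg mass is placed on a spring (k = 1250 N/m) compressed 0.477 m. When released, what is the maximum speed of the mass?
½kx² = ½mv² ⇒ v = x√(k/m) = (0.477)√(1250/0.3) = 30.79 m/s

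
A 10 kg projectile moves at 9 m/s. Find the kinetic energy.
KE = ½mv² = ½(10)(9)² = 405.0 J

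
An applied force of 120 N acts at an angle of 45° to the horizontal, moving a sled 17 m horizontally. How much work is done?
W = F·d·cosθ = (120)(17)cos(45°) = 1442 J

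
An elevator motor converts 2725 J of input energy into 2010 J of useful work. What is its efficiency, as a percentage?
η = W_out/W_in = 2010/2725 = 73.76%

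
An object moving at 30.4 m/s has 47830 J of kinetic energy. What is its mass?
m = 2·KE/v² = 2·47830/(30.4)² = 103.5 kg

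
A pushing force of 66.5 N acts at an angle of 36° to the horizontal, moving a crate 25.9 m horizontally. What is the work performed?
W = F·d·cosθ = (66.5)(25.9)cos(36°) = 1393 J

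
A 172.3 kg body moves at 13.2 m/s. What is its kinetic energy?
KE = ½mv² = ½(172.3)(13.2)² = 15010 J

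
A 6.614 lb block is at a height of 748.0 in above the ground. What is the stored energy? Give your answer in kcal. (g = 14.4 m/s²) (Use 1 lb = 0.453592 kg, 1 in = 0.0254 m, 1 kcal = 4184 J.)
Convert to SI: m = 3.00006 kg, h = 18.9992 m
PE = mgh = (3.00006)(14.4)(18.9992) = 820.781 J = 0.1962 kcal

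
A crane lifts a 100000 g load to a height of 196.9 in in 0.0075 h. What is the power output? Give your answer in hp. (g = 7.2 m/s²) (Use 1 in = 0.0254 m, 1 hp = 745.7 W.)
Convert to SI: m = 100.0 kg, h = 5.00126 m, t = 27.0 s
P = mgh/t = (100.0)(7.2)(5.00126)/27.0 = 133.367 W = 0.1788 hp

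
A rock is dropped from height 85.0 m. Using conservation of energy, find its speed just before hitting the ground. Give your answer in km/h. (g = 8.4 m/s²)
mgh = ½mv² ⇒ v = √(2gh) = √(2·8.4·85.0) = 37.7889 m/s = 136.0 km/h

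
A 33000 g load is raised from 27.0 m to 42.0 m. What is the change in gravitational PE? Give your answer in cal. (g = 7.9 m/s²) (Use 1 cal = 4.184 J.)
Convert to SI: m = 33.0 kg, Δh = 15.0 m
ΔPE = mgΔh = (33.0)(7.9)(15.0) = 3910.5 J = 934.6 cal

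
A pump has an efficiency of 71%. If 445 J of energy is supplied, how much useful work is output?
W_out = η·W_in = 0.71·445 = 315.95 J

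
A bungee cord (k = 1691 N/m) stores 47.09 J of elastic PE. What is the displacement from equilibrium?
x = √(2·PE/k) = √(2·47.09/1691) = 0.236 m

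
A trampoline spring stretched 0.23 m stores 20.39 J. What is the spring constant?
k = 2·PE/x² = 2·20.39/(0.23)² = 770.9 N/m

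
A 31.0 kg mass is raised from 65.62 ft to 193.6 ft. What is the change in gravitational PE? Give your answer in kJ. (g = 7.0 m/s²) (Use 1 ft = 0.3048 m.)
Convert to SI: m = 31.0 kg, Δh = 39.0083 m
ΔPE = mgΔh = (31.0)(7.0)(39.0083) = 8464.8 J = 8.465 kJ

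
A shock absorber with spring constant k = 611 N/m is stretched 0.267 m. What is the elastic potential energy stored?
PE = ½kx² = ½(611)(0.267)² = 21.78 J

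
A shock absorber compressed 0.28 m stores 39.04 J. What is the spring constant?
k = 2·PE/x² = 2·39.04/(0.28)² = 995.9 N/m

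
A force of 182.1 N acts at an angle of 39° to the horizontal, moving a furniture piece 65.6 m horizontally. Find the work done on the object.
W = F·d·cosθ = (182.1)(65.6)cos(39°) = 9284 J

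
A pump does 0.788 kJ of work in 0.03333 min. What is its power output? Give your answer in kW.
Convert to SI: W = 788.0 J, t = 1.9998 s
P = W/t = 788.0/1.9998 = 394.039 W = 0.394 kW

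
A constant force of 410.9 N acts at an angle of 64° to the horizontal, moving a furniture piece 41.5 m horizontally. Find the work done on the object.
W = F·d·cosθ = (410.9)(41.5)cos(64°) = 7475 J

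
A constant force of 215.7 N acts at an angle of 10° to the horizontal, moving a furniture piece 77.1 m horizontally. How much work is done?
W = F·d·cosθ = (215.7)(77.1)cos(10°) = 16380 J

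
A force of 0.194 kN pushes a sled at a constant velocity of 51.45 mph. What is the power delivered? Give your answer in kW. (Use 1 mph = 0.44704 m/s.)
Convert to SI: F = 194.0 N, v = 23.0002 m/s
P = Fv = (194.0)(23.0002) = 4462.04 W = 4.462 kW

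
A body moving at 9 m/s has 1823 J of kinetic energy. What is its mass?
m = 2·KE/v² = 2·1823/(9)² = 45.01 kg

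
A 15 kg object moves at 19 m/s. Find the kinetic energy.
KE = ½mv² = ½(15)(19)² = 2707.5 J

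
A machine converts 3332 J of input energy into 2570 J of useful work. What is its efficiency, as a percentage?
η = W_out/W_in = 2570/3332 = 77.13%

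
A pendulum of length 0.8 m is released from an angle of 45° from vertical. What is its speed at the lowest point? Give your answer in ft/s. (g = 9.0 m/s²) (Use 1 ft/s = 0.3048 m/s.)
h = L(1 − cosθ) = 0.8(1 − cos45°) = 0.234315 m
v = √(2gh) = √(2·9.0·0.234315) = 2.05369 m/s = 6.738 ft/s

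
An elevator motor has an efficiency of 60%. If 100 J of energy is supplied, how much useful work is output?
W_out = η·W_in = 0.6·100 = 60.0 J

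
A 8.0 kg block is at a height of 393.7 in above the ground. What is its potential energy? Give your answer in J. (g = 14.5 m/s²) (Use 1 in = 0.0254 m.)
Convert to SI: m = 8.0 kg, h = 9.99998 m
PE = mgh = (8.0)(14.5)(9.99998) = 1160 J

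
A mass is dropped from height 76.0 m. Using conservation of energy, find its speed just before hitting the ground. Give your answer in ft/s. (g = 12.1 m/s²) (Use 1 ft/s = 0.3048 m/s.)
mgh = ½mv² ⇒ v = √(2gh) = √(2·12.1·76.0) = 42.8859 m/s = 140.7 ft/s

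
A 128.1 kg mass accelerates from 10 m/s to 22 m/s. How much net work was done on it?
W = ΔKE = ½m(v₂² − v₁²) = ½(128.1)(22² − 10²) = 24595.2 J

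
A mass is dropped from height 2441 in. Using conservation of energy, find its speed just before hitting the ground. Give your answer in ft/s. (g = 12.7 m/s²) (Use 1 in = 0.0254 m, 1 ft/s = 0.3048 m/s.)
Convert to SI: h = 62.0014 m
mgh = ½mv² ⇒ v = √(2gh) = √(2·12.7·62.0014) = 39.6842 m/s = 130.2 ft/s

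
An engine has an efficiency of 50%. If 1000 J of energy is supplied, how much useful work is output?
W_out = η·W_in = 0.5·1000 = 500.0 J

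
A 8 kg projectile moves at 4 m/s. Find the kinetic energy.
KE = ½mv² = ½(8)(4)² = 64.0 J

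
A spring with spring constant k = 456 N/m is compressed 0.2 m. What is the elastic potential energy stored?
PE = ½kx² = ½(456)(0.2)² = 9.12 J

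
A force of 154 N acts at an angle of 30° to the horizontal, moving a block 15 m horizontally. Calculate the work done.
W = F·d·cosθ = (154)(15)cos(30°) = 2001 J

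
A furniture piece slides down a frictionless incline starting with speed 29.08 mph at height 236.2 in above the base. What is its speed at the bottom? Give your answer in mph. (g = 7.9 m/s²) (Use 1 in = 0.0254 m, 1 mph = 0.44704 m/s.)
Convert to SI: v₀ = 12.9999 m/s, h = 5.99948 m
½mv₀² + mgh = ½mv² ⇒ v = √(v₀² + 2gh) = √(12.9999² + 2·7.9·5.99948) = 16.2416 m/s = 36.33 mph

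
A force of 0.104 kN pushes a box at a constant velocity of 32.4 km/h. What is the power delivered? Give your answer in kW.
Convert to SI: F = 104.0 N, v = 9.0 m/s
P = Fv = (104.0)(9.0) = 936.0 W = 0.936 kW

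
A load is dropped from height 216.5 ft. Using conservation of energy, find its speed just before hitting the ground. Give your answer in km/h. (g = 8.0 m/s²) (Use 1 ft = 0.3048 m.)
Convert to SI: h = 65.9892 m
mgh = ½mv² ⇒ v = √(2gh) = √(2·8.0·65.9892) = 32.4935 m/s = 117.0 km/h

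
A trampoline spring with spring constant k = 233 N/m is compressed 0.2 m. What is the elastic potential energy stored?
PE = ½kx² = ½(233)(0.2)² = 4.66 J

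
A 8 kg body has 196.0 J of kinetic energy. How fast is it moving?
v = √(2·KE/m) = √(2·196.0/8) = 7.0 m/s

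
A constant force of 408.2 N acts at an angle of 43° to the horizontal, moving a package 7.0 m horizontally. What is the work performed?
W = F·d·cosθ = (408.2)(7.0)cos(43°) = 2090 J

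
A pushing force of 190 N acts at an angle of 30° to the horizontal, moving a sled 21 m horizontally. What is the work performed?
W = F·d·cosθ = (190)(21)cos(30°) = 3455 J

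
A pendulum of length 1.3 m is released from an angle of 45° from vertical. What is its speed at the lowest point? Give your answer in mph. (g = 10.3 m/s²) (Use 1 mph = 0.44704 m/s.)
h = L(1 − cosθ) = 1.3(1 − cos45°) = 0.380761 m
v = √(2gh) = √(2·10.3·0.380761) = 2.80066 m/s = 6.265 mph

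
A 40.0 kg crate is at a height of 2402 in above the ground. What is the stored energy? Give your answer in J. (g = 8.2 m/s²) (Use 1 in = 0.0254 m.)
Convert to SI: m = 40.0 kg, h = 61.0108 m
PE = mgh = (40.0)(8.2)(61.0108) = 20010 J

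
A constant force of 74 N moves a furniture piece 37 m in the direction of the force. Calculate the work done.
W = F·d = (74)(37) = 2738 J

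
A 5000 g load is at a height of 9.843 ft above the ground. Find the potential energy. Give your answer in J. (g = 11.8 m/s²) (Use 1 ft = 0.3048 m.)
Convert to SI: m = 5.0 kg, h = 3.00015 m
PE = mgh = (5.0)(11.8)(3.00015) = 177.0 J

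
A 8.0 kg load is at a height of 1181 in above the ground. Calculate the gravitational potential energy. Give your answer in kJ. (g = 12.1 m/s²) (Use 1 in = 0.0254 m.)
Convert to SI: m = 8.0 kg, h = 29.9974 m
PE = mgh = (8.0)(12.1)(29.9974) = 2903.75 J = 2.904 kJ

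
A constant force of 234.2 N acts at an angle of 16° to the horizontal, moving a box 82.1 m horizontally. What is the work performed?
W = F·d·cosθ = (234.2)(82.1)cos(16°) = 18480 J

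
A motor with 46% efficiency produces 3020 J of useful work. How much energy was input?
W_in = W_out/η = 3020/0.46 = 6565 J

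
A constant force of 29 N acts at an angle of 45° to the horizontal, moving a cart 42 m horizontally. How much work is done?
W = F·d·cosθ = (29)(42)cos(45°) = 861.3 J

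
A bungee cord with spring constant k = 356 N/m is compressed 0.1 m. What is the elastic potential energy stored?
PE = ½kx² = ½(356)(0.1)² = 1.78 J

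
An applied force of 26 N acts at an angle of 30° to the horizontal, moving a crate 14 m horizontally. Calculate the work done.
W = F·d·cosθ = (26)(14)cos(30°) = 315.2 J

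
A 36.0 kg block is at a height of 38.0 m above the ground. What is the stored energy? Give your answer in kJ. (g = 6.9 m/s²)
PE = mgh = (36.0)(6.9)(38.0) = 9439.2 J = 9.439 kJ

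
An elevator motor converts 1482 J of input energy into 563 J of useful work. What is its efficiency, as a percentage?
η = W_out/W_in = 563/1482 = 37.99%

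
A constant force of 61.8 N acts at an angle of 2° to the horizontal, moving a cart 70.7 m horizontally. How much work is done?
W = F·d·cosθ = (61.8)(70.7)cos(2°) = 4367 J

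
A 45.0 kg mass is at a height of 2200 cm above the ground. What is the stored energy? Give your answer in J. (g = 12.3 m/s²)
Convert to SI: m = 45.0 kg, h = 22.0 m
PE = mgh = (45.0)(12.3)(22.0) = 12180 J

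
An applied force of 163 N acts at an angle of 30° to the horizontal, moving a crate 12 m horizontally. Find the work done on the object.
W = F·d·cosθ = (163)(12)cos(30°) = 1694 J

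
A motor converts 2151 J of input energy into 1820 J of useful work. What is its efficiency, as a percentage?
η = W_out/W_in = 1820/2151 = 84.61%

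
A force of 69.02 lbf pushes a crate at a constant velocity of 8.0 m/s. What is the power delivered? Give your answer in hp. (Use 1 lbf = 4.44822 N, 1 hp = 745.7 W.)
Convert to SI: F = 307.016 N, v = 8.0 m/s
P = Fv = (307.016)(8.0) = 2456.13 W = 3.294 hp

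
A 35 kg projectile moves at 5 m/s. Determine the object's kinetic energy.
KE = ½mv² = ½(35)(5)² = 437.5 J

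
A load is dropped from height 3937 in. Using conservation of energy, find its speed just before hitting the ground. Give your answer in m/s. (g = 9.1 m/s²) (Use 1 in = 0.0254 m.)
Convert to SI: h = 99.9998 m
mgh = ½mv² ⇒ v = √(2gh) = √(2·9.1·99.9998) = 42.66 m/s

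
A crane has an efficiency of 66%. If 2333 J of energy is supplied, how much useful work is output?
W_out = η·W_in = 0.66·2333 = 1539.78 J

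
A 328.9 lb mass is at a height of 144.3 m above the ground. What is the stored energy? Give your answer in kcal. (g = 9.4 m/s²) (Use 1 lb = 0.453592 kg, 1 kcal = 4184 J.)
Convert to SI: m = 149.186 kg, h = 144.3 m
PE = mgh = (149.186)(9.4)(144.3) = 202359.4 J = 48.37 kcal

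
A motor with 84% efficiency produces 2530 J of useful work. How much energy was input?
W_in = W_out/η = 2530/0.84 = 3012 J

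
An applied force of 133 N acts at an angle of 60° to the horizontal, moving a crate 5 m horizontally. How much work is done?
W = F·d·cosθ = (133)(5)cos(60°) = 332.5 J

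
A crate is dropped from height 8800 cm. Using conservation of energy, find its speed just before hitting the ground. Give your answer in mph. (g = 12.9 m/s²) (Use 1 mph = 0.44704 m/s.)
Convert to SI: h = 88.0 m
mgh = ½mv² ⇒ v = √(2gh) = √(2·12.9·88.0) = 47.6487 m/s = 106.6 mph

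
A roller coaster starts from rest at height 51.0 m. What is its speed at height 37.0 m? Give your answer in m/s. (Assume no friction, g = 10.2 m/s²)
mgh₁ = mgh₂ + ½mv² ⇒ v = √(2g(h₁−h₂)) = √(2·10.2·14.0) = 16.9 m/s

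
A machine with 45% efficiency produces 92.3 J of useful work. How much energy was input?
W_in = W_out/η = 92.3/0.45 = 205.1 J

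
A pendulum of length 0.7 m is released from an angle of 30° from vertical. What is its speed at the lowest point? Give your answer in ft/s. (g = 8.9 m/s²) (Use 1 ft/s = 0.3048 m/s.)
h = L(1 − cosθ) = 0.7(1 − cos30°) = 0.0937822 m
v = √(2gh) = √(2·8.9·0.0937822) = 1.29202 m/s = 4.239 ft/s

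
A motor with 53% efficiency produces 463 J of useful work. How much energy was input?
W_in = W_out/η = 463/0.53 = 873.6 J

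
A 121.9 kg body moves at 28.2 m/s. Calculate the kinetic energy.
KE = ½mv² = ½(121.9)(28.2)² = 48470 J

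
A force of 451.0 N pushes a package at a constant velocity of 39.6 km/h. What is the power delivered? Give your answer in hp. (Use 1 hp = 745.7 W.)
Convert to SI: F = 451.0 N, v = 11.0 m/s
P = Fv = (451.0)(11.0) = 4961.0 W = 6.653 hp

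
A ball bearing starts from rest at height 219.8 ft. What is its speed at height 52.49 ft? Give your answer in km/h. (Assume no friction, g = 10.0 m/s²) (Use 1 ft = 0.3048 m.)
Convert to SI: h₁−h₂ = 50.9961 m
mgh₁ = mgh₂ + ½mv² ⇒ v = √(2g(h₁−h₂)) = √(2·10.0·50.9961) = 31.9362 m/s = 115.0 km/h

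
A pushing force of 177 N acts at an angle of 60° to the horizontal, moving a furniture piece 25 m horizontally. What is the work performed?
W = F·d·cosθ = (177)(25)cos(60°) = 2213 J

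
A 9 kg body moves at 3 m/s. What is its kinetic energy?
KE = ½mv² = ½(9)(3)² = 40.5 J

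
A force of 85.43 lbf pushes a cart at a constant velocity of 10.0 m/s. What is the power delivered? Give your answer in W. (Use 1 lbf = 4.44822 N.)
Convert to SI: F = 380.011 N, v = 10.0 m/s
P = Fv = (380.011)(10.0) = 3800 W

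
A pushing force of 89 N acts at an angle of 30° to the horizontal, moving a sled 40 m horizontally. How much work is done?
W = F·d·cosθ = (89)(40)cos(30°) = 3083 J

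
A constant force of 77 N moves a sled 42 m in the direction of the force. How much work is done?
W = F·d = (77)(42) = 3234 J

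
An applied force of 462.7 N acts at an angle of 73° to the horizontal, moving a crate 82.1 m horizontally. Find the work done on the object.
W = F·d·cosθ = (462.7)(82.1)cos(73°) = 11110 J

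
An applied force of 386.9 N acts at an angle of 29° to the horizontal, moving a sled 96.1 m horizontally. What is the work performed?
W = F·d·cosθ = (386.9)(96.1)cos(29°) = 32520 J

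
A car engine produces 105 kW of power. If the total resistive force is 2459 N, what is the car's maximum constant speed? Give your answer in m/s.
P = Fv ⇒ v = P/F = 105000 W/2459.0 N = 42.7 m/s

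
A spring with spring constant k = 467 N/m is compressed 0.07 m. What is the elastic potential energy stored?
PE = ½kx² = ½(467)(0.07)² = 1.144 J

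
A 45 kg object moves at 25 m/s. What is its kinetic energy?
KE = ½mv² = ½(45)(25)² = 14062.5 J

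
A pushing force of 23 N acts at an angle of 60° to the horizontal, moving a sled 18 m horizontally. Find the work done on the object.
W = F·d·cosθ = (23)(18)cos(60°) = 207.0 J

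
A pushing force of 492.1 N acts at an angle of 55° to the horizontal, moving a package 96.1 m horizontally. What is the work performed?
W = F·d·cosθ = (492.1)(96.1)cos(55°) = 27120 J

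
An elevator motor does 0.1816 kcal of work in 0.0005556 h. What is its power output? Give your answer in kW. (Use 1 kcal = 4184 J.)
Convert to SI: W = 759.814 J, t = 2.00016 s
P = W/t = 759.814/2.00016 = 379.877 W = 0.3799 kW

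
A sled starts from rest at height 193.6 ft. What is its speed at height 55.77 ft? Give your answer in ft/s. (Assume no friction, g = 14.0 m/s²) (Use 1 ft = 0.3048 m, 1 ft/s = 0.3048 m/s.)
Convert to SI: h₁−h₂ = 42.0106 m
mgh₁ = mgh₂ + ½mv² ⇒ v = √(2g(h₁−h₂)) = √(2·14.0·42.0106) = 34.2972 m/s = 112.5 ft/s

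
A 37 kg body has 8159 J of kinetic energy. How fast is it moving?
v = √(2·KE/m) = √(2·8159/37) = 21.0 m/s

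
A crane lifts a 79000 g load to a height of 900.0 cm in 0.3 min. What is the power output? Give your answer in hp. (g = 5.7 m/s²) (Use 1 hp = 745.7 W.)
Convert to SI: m = 79.0 kg, h = 9.0 m, t = 18.0 s
P = mgh/t = (79.0)(5.7)(9.0)/18.0 = 225.15 W = 0.3019 hp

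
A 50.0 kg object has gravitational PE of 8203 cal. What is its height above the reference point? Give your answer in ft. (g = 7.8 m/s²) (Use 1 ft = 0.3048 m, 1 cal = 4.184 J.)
Convert to SI: m = 50.0 kg, PE = 34321.4 J
h = PE/(mg) = 34321.4/(50.0·7.8) = 88.0035 m = 288.7 ft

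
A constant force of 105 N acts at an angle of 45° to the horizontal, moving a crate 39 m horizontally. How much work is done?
W = F·d·cosθ = (105)(39)cos(45°) = 2896 J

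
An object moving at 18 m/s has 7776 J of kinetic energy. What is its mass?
m = 2·KE/v² = 2·7776/(18)² = 48.0 kg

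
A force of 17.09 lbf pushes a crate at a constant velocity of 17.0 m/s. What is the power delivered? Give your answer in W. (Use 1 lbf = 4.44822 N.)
Convert to SI: F = 76.0201 N, v = 17.0 m/s
P = Fv = (76.0201)(17.0) = 1292 W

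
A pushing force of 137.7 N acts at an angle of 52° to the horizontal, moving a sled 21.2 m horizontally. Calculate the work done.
W = F·d·cosθ = (137.7)(21.2)cos(52°) = 1797 J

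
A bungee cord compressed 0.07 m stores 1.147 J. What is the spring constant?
k = 2·PE/x² = 2·1.147/(0.07)² = 468.2 N/m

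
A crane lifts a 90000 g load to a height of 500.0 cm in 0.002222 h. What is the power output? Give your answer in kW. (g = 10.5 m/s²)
Convert to SI: m = 90.0 kg, h = 5.0 m, t = 7.9992 s
P = mgh/t = (90.0)(10.5)(5.0)/7.9992 = 590.684 W = 0.5907 kW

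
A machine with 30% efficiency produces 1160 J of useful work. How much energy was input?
W_in = W_out/η = 1160/0.3 = 3867 J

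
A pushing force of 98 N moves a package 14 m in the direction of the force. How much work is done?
W = F·d = (98)(14) = 1372 J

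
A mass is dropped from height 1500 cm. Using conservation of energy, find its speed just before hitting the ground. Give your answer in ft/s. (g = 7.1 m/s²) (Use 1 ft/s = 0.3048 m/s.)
Convert to SI: h = 15.0 m
mgh = ½mv² ⇒ v = √(2gh) = √(2·7.1·15.0) = 14.5945 m/s = 47.88 ft/s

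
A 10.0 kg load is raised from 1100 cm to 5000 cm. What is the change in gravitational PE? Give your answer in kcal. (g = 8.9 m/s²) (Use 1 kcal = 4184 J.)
Convert to SI: m = 10.0 kg, Δh = 39.0 m
ΔPE = mgΔh = (10.0)(8.9)(39.0) = 3471.0 J = 0.8296 kcal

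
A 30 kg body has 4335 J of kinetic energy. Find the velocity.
v = √(2·KE/m) = √(2·4335/30) = 17.0 m/s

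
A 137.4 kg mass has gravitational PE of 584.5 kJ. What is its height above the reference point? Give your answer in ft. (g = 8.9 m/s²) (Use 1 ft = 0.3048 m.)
Convert to SI: m = 137.4 kg, PE = 584500 J
h = PE/(mg) = 584500/(137.4·8.9) = 477.978 m = 1568 ft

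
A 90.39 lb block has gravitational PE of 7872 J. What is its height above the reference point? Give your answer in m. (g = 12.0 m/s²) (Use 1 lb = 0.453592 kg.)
Convert to SI: m = 41.0002 kg, PE = 7872.0 J
h = PE/(mg) = 7872.0/(41.0002·12.0) = 16.0 m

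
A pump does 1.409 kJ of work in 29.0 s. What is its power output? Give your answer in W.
Convert to SI: W = 1409.0 J, t = 29.0 s
P = W/t = 1409.0/29.0 = 48.59 W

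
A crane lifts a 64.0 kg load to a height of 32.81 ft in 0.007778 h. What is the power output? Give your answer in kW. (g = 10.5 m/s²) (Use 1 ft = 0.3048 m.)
Convert to SI: m = 64.0 kg, h = 10.0005 m, t = 28.0008 s
P = mgh/t = (64.0)(10.5)(10.0005)/28.0008 = 240.005 W = 0.24 kW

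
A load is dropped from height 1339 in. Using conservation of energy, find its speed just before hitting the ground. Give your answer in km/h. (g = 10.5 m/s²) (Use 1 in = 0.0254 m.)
Convert to SI: h = 34.0106 m
mgh = ½mv² ⇒ v = √(2gh) = √(2·10.5·34.0106) = 26.7249 m/s = 96.21 km/h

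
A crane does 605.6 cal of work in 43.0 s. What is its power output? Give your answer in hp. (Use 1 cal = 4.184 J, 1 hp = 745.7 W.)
Convert to SI: W = 2533.83 J, t = 43.0 s
P = W/t = 2533.83/43.0 = 58.9263 W = 0.07902 hp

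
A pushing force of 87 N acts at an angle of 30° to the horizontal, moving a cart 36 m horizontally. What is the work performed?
W = F·d·cosθ = (87)(36)cos(30°) = 2712 J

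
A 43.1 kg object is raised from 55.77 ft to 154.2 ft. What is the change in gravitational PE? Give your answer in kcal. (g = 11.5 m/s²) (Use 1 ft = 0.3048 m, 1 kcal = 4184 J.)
Convert to SI: m = 43.1 kg, Δh = 30.0015 m
ΔPE = mgΔh = (43.1)(11.5)(30.0015) = 14870.2 J = 3.554 kcal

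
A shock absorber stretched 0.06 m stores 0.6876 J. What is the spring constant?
k = 2·PE/x² = 2·0.6876/(0.06)² = 382.0 N/m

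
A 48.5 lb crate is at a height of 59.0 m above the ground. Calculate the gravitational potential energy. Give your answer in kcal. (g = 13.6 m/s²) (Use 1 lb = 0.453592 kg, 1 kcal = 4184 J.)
Convert to SI: m = 21.9992 kg, h = 59.0 m
PE = mgh = (21.9992)(13.6)(59.0) = 17652.2 J = 4.219 kcal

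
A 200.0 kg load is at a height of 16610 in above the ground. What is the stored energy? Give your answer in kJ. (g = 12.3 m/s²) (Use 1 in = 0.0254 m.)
Convert to SI: m = 200.0 kg, h = 421.894 m
PE = mgh = (200.0)(12.3)(421.894) = 1037860 J = 1038 kJ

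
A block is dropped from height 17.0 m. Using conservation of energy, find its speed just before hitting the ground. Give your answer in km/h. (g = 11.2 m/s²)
mgh = ½mv² ⇒ v = √(2gh) = √(2·11.2·17.0) = 19.5141 m/s = 70.25 km/h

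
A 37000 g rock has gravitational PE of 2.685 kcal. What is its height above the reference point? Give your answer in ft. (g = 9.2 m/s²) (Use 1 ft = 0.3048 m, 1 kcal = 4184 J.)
Convert to SI: m = 37.0 kg, PE = 11234.0 J
h = PE/(mg) = 11234.0/(37.0·9.2) = 33.0025 m = 108.3 ft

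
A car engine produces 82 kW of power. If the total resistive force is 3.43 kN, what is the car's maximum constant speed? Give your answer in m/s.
Convert to SI: F = 3430.0 N
P = Fv ⇒ v = P/F = 82000 W/3430.0 N = 23.91 m/s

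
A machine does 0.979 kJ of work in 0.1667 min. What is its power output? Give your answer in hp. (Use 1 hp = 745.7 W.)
Convert to SI: W = 979.0 J, t = 10.002 s
P = W/t = 979.0/10.002 = 97.8804 W = 0.1313 hp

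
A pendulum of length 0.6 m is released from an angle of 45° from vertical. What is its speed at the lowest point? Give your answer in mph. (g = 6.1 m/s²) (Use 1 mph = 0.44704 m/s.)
h = L(1 − cosθ) = 0.6(1 − cos45°) = 0.175736 m
v = √(2gh) = √(2·6.1·0.175736) = 1.46423 m/s = 3.275 mph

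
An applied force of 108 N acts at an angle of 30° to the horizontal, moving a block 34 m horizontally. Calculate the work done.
W = F·d·cosθ = (108)(34)cos(30°) = 3180 J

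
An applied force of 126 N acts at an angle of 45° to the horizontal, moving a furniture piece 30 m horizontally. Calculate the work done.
W = F·d·cosθ = (126)(30)cos(45°) = 2673 J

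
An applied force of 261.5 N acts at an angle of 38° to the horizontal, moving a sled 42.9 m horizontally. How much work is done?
W = F·d·cosθ = (261.5)(42.9)cos(38°) = 8840 J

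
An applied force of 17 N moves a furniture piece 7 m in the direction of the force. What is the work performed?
W = F·d = (17)(7) = 119.0 J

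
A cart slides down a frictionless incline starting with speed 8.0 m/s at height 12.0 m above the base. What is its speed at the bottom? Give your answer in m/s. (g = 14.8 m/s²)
½mv₀² + mgh = ½mv² ⇒ v = √(v₀² + 2gh) = √(8.0² + 2·14.8·12.0) = 20.47 m/s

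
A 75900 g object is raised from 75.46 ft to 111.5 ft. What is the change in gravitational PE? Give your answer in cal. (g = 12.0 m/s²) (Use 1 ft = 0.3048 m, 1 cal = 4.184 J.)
Convert to SI: m = 75.9 kg, Δh = 10.985 m
ΔPE = mgΔh = (75.9)(12.0)(10.985) = 10005.1 J = 2391 cal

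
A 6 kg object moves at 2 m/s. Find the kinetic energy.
KE = ½mv² = ½(6)(2)² = 12.0 J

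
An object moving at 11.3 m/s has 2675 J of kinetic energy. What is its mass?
m = 2·KE/v² = 2·2675/(11.3)² = 41.9 kg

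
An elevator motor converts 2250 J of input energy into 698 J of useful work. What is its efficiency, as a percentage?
η = W_out/W_in = 698/2250 = 31.02%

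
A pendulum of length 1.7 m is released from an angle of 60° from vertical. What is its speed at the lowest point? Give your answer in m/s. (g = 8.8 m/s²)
h = L(1 − cosθ) = 1.7(1 − cos60°) = 0.85 m
v = √(2gh) = √(2·8.8·0.85) = 3.868 m/s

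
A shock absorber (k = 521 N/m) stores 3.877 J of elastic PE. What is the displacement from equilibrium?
x = √(2·PE/k) = √(2·3.877/521) = 0.122 m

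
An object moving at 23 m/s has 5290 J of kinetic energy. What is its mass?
m = 2·KE/v² = 2·5290/(23)² = 20.0 kg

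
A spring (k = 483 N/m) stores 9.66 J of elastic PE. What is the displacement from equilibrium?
x = √(2·PE/k) = √(2·9.66/483) = 0.2 m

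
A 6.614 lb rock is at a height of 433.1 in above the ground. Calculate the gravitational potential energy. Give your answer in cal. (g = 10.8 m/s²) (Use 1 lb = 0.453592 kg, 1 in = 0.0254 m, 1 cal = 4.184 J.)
Convert to SI: m = 3.00006 kg, h = 11.0007 m
PE = mgh = (3.00006)(10.8)(11.0007) = 356.431 J = 85.19 cal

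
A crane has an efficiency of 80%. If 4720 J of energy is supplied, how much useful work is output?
W_out = η·W_in = 0.8·4720 = 3776.0 J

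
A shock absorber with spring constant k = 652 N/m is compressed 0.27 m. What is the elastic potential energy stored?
PE = ½kx² = ½(652)(0.27)² = 23.77 J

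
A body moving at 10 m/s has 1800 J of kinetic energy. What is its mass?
m = 2·KE/v² = 2·1800/(10)² = 36.0 kg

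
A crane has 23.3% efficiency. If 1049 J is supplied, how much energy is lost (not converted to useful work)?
W_lost = W_in(1 − η) = 1049·(1 − 0.233) = 804.6 J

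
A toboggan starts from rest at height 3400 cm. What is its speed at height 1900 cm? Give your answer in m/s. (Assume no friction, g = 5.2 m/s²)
Convert to SI: h₁−h₂ = 15.0 m
mgh₁ = mgh₂ + ½mv² ⇒ v = √(2g(h₁−h₂)) = √(2·5.2·15.0) = 12.49 m/s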